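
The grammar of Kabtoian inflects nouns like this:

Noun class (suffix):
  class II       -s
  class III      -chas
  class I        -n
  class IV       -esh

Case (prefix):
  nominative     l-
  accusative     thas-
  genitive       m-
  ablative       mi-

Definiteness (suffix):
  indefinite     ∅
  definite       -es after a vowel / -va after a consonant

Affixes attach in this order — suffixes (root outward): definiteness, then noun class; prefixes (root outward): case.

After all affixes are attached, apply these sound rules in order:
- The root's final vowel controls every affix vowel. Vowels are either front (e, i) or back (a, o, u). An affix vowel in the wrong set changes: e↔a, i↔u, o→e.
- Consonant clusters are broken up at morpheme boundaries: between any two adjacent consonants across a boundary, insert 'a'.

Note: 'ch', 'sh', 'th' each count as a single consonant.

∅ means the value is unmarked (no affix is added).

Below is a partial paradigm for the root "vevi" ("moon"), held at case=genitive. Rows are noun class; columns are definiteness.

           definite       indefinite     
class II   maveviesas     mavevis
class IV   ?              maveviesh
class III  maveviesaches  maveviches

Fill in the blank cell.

Attach definiteness definite -es (after vowel 'i') → vevies.
Attach case genitive m- → mvevies.
Attach noun class class IV -esh → mveviesesh.
Vowel harmony: no change.
Apply epenthesis: mveviesesh → maveviesesh.

maveviesesh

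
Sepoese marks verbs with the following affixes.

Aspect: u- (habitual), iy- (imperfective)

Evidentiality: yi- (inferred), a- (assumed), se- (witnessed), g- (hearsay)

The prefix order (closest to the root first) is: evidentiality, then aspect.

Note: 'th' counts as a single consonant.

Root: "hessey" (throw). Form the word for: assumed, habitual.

Attach evidentiality assumed a- → ahessey.
Attach aspect habitual u- → uahessey.

uahessey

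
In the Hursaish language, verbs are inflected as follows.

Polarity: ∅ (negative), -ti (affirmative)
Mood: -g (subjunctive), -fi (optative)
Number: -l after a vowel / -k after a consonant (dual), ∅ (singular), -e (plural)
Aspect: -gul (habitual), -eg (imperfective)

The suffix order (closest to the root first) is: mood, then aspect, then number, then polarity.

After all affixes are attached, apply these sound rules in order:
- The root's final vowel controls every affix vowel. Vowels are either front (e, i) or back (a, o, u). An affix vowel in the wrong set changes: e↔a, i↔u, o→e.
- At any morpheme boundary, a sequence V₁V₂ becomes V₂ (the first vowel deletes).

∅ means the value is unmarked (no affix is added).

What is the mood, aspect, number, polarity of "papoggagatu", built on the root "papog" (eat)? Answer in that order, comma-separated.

subjunctive, imperfective, plural, affirmative

Segment: papog-g-eg-e-ti.
mood: -g → subjunctive.
aspect: -eg → imperfective.
number: -e → plural.
polarity: -ti → affirmative.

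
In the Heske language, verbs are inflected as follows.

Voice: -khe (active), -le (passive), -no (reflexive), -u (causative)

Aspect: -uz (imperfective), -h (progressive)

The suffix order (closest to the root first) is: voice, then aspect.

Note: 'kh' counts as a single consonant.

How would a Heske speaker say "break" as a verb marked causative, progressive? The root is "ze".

zeuh

Attach voice causative -u → zeu.
Attach aspect progressive -h → zeuh.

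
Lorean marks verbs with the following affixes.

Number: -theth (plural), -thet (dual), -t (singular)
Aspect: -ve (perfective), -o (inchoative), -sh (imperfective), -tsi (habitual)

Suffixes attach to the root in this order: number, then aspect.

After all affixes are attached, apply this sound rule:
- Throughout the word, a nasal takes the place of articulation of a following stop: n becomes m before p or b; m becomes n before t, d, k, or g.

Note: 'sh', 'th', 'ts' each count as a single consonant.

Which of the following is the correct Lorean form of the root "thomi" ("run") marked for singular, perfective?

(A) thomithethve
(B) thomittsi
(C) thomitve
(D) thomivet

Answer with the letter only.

Attach number singular -t → thomit.
Attach aspect perfective -ve → thomitve.
Nasal assimilation: no change.
So the correct form is thomitve, option (C).
(A) thomithethve is wrong: it uses plural instead of singular for number.
(B) thomittsi is wrong: it uses habitual instead of perfective for aspect.
(D) thomivet is wrong: it has the affixes in the wrong order.

C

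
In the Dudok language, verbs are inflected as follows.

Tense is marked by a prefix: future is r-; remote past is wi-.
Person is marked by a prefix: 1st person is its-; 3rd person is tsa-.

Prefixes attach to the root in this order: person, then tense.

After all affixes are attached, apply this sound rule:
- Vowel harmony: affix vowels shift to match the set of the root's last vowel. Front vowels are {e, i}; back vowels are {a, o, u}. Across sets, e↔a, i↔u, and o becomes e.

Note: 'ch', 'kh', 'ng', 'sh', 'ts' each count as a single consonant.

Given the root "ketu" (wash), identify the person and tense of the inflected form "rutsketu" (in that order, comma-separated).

1st person, future

Segment: r-its-ketu.
person: its- → 1st person.
tense: r- → future.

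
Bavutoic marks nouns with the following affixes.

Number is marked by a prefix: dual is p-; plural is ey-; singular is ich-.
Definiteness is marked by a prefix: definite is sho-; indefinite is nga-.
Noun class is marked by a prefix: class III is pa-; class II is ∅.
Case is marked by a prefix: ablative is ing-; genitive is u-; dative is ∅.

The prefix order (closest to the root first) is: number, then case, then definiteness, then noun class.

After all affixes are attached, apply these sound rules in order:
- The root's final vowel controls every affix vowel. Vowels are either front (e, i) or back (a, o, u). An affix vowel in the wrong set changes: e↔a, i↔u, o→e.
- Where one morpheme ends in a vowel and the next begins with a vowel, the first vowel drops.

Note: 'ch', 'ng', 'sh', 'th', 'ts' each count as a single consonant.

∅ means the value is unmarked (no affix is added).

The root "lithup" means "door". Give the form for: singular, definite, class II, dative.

Attach number singular ich- → ichlithup.
case = dative: zero marking, form stays ichlithup.
Attach definiteness definite sho- → shoichlithup.
noun class = class II: zero marking, form stays shoichlithup.
Apply vowel harmony: shoichlithup → shouchlithup.
Apply vowel deletion: shouchlithup → shuchlithup.

shuchlithup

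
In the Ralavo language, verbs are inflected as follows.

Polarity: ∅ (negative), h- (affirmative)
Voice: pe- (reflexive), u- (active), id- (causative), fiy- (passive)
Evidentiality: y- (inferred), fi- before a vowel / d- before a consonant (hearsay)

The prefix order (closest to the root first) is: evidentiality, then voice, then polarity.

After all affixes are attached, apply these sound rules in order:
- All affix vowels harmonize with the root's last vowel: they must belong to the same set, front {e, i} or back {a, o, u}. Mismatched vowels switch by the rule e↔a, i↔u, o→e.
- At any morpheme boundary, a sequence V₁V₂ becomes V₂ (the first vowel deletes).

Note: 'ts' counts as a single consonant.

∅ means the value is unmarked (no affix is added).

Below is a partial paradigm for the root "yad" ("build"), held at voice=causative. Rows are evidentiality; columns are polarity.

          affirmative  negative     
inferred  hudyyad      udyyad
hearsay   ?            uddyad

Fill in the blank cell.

huddyad

Attach evidentiality hearsay d- (before consonant 'y') → dyad.
Attach voice causative id- → iddyad.
Attach polarity affirmative h- → hiddyad.
Apply vowel harmony: hiddyad → huddyad.
Vowel deletion: no change.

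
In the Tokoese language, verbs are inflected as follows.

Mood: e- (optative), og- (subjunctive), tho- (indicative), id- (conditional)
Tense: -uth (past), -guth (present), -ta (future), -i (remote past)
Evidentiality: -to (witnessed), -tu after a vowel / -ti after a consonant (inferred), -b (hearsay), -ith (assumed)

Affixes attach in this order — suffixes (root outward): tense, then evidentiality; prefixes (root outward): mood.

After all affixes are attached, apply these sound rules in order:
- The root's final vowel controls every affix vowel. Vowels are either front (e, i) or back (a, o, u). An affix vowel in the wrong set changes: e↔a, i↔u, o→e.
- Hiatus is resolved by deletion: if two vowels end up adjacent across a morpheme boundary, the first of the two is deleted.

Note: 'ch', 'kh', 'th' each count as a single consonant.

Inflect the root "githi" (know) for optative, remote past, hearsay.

egithib

Attach tense remote past -i → githii.
Attach mood optative e- → egithii.
Attach evidentiality hearsay -b → egithiib.
Vowel harmony: no change.
Apply vowel deletion: egithiib → egithib.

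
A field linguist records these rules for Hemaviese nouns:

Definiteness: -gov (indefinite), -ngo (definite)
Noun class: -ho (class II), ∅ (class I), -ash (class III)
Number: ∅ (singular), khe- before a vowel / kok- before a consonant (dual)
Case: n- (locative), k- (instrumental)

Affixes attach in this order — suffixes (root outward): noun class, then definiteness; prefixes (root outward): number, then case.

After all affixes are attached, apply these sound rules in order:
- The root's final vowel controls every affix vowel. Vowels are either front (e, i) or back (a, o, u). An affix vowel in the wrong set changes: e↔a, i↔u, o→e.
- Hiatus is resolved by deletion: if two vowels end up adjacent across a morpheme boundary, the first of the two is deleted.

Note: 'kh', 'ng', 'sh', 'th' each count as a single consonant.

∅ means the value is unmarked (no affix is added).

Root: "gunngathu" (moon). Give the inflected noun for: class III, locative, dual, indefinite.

nkokgunngathashgov

Attach noun class class III -ash → gunngathuash.
Attach definiteness indefinite -gov → gunngathuashgov.
Attach number dual kok- (before consonant 'g') → kokgunngathuashgov.
Attach case locative n- → nkokgunngathuashgov.
Vowel harmony: no change.
Apply vowel deletion: nkokgunngathuashgov → nkokgunngathashgov.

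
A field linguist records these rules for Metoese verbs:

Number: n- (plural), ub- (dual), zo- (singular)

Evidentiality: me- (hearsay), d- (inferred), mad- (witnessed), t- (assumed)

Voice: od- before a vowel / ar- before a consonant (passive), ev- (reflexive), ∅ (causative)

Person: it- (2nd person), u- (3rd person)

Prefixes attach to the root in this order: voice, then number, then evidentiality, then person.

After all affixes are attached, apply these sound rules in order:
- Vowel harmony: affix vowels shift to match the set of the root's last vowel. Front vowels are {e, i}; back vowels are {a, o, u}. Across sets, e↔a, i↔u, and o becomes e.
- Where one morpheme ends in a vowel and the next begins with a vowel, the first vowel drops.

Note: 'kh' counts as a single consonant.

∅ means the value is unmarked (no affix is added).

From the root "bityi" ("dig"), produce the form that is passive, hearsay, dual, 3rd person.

Attach voice passive ar- (before consonant 'b') → arbityi.
Attach number dual ub- → ubarbityi.
Attach evidentiality hearsay me- → meubarbityi.
Attach person 3rd person u- → umeubarbityi.
Apply vowel harmony: umeubarbityi → imeiberbityi.
Apply vowel deletion: imeiberbityi → imiberbityi.

imiberbityi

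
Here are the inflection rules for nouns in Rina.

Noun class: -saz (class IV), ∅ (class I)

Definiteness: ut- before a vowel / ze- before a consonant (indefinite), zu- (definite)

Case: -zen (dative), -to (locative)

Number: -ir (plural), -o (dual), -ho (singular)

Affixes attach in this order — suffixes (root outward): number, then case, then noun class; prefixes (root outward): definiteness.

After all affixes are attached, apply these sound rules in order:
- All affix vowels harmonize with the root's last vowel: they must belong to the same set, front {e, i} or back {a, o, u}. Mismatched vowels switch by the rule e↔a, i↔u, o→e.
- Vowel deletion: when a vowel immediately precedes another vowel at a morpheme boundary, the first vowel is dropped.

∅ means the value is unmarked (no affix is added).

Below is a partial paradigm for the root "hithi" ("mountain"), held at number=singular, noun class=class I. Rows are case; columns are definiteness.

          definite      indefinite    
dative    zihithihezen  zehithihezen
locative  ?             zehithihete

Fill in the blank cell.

zihithihete

Attach number singular -ho → hithiho.
Attach case locative -to → hithihoto.
noun class = class I: zero marking, form stays hithihoto.
Attach definiteness definite zu- → zuhithihoto.
Apply vowel harmony: zuhithihoto → zihithihete.
Vowel deletion: no change.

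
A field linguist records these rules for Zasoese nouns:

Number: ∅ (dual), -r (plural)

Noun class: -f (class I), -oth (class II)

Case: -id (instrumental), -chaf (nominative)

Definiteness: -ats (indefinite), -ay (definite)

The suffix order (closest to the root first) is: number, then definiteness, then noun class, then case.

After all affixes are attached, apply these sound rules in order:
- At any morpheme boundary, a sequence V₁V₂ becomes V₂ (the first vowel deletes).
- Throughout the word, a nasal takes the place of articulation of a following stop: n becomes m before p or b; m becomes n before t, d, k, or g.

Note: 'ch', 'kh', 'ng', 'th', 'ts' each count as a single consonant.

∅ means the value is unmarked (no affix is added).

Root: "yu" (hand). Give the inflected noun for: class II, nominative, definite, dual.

yayothchaf

number = dual: zero marking, form stays yu.
Attach definiteness definite -ay → yuay.
Attach noun class class II -oth → yuayoth.
Attach case nominative -chaf → yuayothchaf.
Apply vowel deletion: yuayothchaf → yayothchaf.
Nasal assimilation: no change.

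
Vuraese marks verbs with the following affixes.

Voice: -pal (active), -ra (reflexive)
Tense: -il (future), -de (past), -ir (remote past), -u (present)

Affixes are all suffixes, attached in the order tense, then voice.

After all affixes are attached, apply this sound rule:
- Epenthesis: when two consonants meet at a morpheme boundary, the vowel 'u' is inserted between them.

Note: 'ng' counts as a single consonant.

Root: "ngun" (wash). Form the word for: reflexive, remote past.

Attach tense remote past -ir → ngunir.
Attach voice reflexive -ra → ngunirra.
Apply epenthesis: ngunirra → ngunirura.

ngunirura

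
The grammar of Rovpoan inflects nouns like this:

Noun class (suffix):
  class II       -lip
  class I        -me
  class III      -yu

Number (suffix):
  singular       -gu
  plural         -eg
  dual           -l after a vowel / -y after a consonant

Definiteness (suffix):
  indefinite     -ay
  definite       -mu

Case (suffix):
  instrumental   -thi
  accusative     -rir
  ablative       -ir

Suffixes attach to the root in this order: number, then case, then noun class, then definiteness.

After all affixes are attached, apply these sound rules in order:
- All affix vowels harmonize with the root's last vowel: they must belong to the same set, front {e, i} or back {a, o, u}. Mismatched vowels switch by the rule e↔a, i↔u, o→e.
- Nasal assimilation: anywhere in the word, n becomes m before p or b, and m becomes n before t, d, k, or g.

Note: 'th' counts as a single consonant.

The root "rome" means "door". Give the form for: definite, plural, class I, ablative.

romeegirmemi

Attach number plural -eg → romeeg.
Attach case ablative -ir → romeegir.
Attach noun class class I -me → romeegirme.
Attach definiteness definite -mu → romeegirmemu.
Apply vowel harmony: romeegirmemu → romeegirmemi.
Nasal assimilation: no change.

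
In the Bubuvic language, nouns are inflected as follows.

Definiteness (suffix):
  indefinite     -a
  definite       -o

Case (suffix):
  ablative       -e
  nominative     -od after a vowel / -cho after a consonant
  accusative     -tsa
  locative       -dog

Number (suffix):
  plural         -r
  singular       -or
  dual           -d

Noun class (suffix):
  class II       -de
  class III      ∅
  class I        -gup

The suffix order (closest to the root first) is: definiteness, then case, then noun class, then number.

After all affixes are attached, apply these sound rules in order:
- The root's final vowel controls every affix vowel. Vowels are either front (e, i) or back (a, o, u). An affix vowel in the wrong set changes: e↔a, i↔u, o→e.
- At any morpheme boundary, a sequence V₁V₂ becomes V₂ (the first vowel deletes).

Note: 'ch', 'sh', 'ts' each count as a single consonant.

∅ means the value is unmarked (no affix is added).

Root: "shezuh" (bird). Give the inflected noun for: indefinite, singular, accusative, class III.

Attach definiteness indefinite -a → shezuha.
Attach case accusative -tsa → shezuhatsa.
noun class = class III: zero marking, form stays shezuhatsa.
Attach number singular -or → shezuhatsaor.
Vowel harmony: no change.
Apply vowel deletion: shezuhatsaor → shezuhatsor.

shezuhatsor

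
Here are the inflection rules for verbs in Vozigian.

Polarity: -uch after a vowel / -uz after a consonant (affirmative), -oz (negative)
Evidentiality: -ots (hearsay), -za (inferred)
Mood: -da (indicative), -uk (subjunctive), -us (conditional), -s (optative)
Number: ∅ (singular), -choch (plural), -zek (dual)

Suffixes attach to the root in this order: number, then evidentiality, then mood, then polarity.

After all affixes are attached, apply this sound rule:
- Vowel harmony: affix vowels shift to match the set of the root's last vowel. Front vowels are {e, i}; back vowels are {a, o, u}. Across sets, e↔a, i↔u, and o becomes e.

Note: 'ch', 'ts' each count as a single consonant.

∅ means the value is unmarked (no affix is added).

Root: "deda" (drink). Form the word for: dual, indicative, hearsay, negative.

Attach number dual -zek → dedazek.
Attach evidentiality hearsay -ots → dedazekots.
Attach mood indicative -da → dedazekotsda.
Attach polarity negative -oz → dedazekotsdaoz.
Apply vowel harmony: dedazekotsdaoz → dedazakotsdaoz.

dedazakotsdaoz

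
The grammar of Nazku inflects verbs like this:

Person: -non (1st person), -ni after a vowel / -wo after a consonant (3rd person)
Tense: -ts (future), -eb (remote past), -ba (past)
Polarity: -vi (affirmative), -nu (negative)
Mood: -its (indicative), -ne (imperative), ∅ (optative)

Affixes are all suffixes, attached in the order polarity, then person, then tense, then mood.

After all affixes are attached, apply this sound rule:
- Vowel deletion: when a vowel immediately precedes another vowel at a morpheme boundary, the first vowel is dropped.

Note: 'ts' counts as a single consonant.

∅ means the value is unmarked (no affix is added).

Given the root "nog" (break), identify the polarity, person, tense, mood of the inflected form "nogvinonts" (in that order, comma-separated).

Segment: nog-vi-non-ts.
polarity: -vi → affirmative.
person: -non → 1st person.
tense: -ts → future.
mood: ∅ → optative.

affirmative, 1st person, future, optative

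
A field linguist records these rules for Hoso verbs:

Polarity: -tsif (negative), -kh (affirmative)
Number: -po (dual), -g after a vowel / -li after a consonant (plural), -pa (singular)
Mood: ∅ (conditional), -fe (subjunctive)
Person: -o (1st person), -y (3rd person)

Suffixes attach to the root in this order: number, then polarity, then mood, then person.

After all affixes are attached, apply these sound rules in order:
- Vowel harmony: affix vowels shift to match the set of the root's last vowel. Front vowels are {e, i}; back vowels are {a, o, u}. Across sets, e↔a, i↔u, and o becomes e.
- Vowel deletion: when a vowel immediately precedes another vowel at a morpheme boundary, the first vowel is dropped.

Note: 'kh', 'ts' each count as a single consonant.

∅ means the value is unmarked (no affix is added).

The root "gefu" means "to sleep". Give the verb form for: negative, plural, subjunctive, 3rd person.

Attach number plural -g (after vowel 'u') → gefug.
Attach polarity negative -tsif → gefugtsif.
Attach mood subjunctive -fe → gefugtsiffe.
Attach person 3rd person -y → gefugtsiffey.
Apply vowel harmony: gefugtsiffey → gefugtsuffay.
Vowel deletion: no change.

gefugtsuffay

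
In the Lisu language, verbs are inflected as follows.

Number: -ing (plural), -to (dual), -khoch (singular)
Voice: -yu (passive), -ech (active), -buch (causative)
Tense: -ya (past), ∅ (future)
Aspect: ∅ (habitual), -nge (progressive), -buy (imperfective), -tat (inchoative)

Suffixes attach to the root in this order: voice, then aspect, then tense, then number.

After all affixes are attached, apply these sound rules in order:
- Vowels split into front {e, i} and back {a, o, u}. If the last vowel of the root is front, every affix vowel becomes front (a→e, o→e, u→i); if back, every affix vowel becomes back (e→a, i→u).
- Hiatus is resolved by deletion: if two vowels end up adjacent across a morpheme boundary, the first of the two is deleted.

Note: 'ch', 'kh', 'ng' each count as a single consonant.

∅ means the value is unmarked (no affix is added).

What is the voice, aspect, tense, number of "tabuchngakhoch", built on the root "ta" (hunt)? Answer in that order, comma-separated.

causative, progressive, future, singular

Segment: ta-buch-nge-khoch.
voice: -buch → causative.
aspect: -nge → progressive.
tense: ∅ → future.
number: -khoch → singular.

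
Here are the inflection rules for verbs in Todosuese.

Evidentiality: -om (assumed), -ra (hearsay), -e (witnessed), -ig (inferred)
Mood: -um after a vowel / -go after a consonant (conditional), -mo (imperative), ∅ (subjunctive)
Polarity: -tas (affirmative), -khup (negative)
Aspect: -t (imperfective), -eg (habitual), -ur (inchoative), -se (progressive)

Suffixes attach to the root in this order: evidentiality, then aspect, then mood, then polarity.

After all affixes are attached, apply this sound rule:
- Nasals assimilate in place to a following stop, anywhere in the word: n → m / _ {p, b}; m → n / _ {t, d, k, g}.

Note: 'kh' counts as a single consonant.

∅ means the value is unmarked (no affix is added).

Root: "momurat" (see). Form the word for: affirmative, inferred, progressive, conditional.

Attach evidentiality inferred -ig → momuratig.
Attach aspect progressive -se → momuratigse.
Attach mood conditional -um (after vowel 'e') → momuratigseum.
Attach polarity affirmative -tas → momuratigseumtas.
Apply nasal assimilation: momuratigseumtas → momuratigseuntas.

momuratigseuntas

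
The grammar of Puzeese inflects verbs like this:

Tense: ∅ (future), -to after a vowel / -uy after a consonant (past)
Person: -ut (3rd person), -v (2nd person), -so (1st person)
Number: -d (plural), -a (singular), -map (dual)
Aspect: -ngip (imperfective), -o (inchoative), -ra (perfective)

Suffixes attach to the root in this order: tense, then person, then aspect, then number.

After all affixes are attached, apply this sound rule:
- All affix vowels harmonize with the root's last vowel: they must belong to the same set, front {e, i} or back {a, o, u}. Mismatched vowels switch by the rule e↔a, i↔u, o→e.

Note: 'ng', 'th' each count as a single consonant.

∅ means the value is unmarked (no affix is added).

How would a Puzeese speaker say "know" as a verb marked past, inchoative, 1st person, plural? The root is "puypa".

puypatosood

Attach tense past -to (after vowel 'a') → puypato.
Attach person 1st person -so → puypatoso.
Attach aspect inchoative -o → puypatosoo.
Attach number plural -d → puypatosood.
Vowel harmony: no change.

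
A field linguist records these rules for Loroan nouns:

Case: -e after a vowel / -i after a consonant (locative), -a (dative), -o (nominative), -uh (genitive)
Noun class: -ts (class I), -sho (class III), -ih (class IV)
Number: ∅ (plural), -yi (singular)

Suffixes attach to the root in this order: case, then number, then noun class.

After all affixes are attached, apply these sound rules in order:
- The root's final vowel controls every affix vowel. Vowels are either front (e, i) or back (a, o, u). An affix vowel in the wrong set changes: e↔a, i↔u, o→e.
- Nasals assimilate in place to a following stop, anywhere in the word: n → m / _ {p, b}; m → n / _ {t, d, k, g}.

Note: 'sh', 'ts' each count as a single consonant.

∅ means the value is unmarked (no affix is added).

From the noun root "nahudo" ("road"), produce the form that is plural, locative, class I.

nahudoats

Attach case locative -e (after vowel 'o') → nahudoe.
number = plural: zero marking, form stays nahudoe.
Attach noun class class I -ts → nahudoets.
Apply vowel harmony: nahudoets → nahudoats.
Nasal assimilation: no change.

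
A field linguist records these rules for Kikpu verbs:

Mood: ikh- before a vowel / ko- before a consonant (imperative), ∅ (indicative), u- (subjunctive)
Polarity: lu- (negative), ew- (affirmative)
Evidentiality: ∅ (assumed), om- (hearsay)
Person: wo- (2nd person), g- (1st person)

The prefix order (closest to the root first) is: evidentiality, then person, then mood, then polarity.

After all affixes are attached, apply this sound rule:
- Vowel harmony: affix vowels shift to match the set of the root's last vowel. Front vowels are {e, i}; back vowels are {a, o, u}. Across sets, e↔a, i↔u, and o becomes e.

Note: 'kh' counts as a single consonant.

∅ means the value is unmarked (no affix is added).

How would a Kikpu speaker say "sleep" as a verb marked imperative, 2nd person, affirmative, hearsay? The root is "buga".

Attach evidentiality hearsay om- → ombuga.
Attach person 2nd person wo- → woombuga.
Attach mood imperative ko- (before consonant 'w') → kowoombuga.
Attach polarity affirmative ew- → ewkowoombuga.
Apply vowel harmony: ewkowoombuga → awkowoombuga.

awkowoombuga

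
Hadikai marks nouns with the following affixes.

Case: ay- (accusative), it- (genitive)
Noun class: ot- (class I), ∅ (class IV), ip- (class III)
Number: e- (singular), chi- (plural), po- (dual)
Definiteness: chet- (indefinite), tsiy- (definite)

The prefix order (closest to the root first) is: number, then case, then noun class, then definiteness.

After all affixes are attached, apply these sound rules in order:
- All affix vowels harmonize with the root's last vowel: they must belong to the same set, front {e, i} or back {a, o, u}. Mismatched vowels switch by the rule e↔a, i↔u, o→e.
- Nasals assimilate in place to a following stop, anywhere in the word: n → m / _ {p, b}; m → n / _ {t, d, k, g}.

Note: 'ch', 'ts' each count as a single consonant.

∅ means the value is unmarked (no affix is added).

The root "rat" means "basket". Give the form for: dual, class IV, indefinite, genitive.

Attach number dual po- → porat.
Attach case genitive it- → itporat.
noun class = class IV: zero marking, form stays itporat.
Attach definiteness indefinite chet- → chetitporat.
Apply vowel harmony: chetitporat → chatutporat.
Nasal assimilation: no change.

chatutporat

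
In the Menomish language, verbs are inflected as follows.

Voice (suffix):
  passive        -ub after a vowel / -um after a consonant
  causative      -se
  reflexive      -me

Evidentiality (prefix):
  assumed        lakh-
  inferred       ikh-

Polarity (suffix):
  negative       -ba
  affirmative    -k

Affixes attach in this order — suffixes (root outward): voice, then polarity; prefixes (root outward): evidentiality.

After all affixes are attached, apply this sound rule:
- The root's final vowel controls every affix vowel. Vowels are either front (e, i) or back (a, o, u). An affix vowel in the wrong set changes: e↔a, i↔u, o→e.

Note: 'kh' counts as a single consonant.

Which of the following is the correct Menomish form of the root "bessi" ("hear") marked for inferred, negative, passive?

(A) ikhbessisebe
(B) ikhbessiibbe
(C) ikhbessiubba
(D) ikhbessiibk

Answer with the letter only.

Attach voice passive -ub (after vowel 'i') → bessiub.
Attach evidentiality inferred ikh- → ikhbessiub.
Attach polarity negative -ba → ikhbessiubba.
Apply vowel harmony: ikhbessiubba → ikhbessiibbe.
So the correct form is ikhbessiibbe, option (B).
(C) ikhbessiubba is wrong: it fails to apply the sound rule(s).
(A) ikhbessisebe is wrong: it uses causative instead of passive for voice.
(D) ikhbessiibk is wrong: it uses affirmative instead of negative for polarity.

B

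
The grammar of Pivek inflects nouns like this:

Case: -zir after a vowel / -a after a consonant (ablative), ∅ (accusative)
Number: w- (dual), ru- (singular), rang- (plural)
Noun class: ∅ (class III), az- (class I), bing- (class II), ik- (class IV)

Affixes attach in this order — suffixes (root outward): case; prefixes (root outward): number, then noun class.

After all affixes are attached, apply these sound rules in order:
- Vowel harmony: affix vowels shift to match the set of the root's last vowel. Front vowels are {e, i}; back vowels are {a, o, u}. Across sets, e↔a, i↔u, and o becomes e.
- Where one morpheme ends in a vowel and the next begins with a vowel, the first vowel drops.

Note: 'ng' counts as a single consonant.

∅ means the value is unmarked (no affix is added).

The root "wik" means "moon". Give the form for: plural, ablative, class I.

ezrengwike

Attach number plural rang- → rangwik.
Attach noun class class I az- → azrangwik.
Attach case ablative -a (after consonant 'k') → azrangwika.
Apply vowel harmony: azrangwika → ezrengwike.
Vowel deletion: no change.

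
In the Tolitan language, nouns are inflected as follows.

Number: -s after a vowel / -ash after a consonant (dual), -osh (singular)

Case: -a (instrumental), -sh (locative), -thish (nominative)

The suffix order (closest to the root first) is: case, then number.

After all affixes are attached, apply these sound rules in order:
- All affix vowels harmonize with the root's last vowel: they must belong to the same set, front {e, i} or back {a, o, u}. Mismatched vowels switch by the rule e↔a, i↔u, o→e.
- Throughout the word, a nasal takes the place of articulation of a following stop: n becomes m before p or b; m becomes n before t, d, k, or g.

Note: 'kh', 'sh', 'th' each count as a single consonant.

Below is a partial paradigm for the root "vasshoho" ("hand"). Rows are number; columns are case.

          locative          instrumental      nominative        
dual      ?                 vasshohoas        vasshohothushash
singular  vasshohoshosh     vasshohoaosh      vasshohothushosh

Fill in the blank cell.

Attach case locative -sh → vasshohosh.
Attach number dual -ash (after consonant 'sh') → vasshohoshash.
Vowel harmony: no change.
Nasal assimilation: no change.

vasshohoshash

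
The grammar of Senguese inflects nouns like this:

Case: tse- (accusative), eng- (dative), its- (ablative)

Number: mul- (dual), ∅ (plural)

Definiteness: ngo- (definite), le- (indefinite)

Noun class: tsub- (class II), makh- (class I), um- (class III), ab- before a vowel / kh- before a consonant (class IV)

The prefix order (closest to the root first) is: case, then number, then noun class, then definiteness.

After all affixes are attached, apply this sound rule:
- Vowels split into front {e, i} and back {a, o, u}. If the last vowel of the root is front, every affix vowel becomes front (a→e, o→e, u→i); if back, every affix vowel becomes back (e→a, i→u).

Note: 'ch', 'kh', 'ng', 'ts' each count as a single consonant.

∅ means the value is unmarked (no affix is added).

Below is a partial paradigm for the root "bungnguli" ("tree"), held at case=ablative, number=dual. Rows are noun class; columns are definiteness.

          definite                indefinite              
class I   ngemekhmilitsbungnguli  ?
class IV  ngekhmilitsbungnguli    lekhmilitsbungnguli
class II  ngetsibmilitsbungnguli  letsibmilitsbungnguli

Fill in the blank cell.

lemekhmilitsbungnguli

Attach case ablative its- → itsbungnguli.
Attach number dual mul- → mulitsbungnguli.
Attach noun class class I makh- → makhmulitsbungnguli.
Attach definiteness indefinite le- → lemakhmulitsbungnguli.
Apply vowel harmony: lemakhmulitsbungnguli → lemekhmilitsbungnguli.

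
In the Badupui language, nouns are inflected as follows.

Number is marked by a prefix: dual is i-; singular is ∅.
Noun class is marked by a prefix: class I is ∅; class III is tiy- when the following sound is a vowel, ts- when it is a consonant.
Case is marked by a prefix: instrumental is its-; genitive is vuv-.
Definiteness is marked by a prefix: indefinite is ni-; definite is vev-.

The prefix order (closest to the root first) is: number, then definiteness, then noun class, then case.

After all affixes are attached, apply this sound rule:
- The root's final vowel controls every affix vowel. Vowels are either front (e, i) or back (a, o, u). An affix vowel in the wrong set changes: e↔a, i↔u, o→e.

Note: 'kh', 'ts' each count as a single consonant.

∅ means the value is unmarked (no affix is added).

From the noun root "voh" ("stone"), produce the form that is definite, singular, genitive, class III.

number = singular: zero marking, form stays voh.
Attach definiteness definite vev- → vevvoh.
Attach noun class class III ts- (before consonant 'v') → tsvevvoh.
Attach case genitive vuv- → vuvtsvevvoh.
Apply vowel harmony: vuvtsvevvoh → vuvtsvavvoh.

vuvtsvavvoh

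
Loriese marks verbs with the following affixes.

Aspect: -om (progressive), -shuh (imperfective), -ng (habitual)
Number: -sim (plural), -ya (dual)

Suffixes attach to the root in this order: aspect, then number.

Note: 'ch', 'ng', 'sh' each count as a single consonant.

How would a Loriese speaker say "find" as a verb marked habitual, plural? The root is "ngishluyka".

Attach aspect habitual -ng → ngishluykang.
Attach number plural -sim → ngishluykangsim.

ngishluykangsim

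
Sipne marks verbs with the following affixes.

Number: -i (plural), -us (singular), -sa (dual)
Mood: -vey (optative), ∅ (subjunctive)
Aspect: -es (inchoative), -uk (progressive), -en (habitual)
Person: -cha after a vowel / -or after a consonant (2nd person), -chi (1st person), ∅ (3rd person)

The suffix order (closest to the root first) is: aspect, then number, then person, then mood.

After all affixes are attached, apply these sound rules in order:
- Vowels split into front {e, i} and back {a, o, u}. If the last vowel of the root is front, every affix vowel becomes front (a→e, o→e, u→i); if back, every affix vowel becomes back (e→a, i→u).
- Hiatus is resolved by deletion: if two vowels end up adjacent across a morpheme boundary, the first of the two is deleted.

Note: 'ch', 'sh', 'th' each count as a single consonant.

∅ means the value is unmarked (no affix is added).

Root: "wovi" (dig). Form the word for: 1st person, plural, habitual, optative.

Attach aspect habitual -en → wovien.
Attach number plural -i → wovieni.
Attach person 1st person -chi → wovienichi.
Attach mood optative -vey → wovienichivey.
Vowel harmony: no change.
Apply vowel deletion: wovienichivey → wovenichivey.

wovenichivey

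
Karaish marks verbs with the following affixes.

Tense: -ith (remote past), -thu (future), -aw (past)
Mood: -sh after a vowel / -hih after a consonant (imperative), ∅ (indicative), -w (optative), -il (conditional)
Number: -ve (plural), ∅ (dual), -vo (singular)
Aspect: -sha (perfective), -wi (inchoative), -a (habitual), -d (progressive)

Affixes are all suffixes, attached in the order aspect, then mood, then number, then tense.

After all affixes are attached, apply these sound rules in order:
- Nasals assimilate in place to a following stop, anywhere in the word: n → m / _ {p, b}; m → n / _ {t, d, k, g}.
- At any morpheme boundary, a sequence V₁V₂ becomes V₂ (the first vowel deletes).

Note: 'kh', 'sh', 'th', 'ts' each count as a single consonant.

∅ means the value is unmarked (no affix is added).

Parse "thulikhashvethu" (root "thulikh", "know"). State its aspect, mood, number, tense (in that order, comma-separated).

habitual, imperative, plural, future

Segment: thulikh-a-sh-ve-thu.
aspect: -a → habitual.
mood: -sh/hih → imperative.
number: -ve → plural.
tense: -thu → future.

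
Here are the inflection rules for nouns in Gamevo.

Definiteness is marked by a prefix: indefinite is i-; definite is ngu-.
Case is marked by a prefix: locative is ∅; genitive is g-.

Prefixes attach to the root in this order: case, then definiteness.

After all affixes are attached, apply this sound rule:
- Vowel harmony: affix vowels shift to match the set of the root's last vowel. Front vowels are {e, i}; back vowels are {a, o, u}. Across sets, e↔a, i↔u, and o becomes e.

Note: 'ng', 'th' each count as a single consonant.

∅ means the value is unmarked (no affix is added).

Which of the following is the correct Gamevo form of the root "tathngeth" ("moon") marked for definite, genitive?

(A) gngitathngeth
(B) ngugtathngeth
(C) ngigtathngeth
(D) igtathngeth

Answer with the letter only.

Attach case genitive g- → gtathngeth.
Attach definiteness definite ngu- → ngugtathngeth.
Apply vowel harmony: ngugtathngeth → ngigtathngeth.
So the correct form is ngigtathngeth, option (C).
(B) ngugtathngeth is wrong: it fails to apply the sound rule(s).
(D) igtathngeth is wrong: it uses indefinite instead of definite for definiteness.
(A) gngitathngeth is wrong: it has the affixes in the wrong order.

C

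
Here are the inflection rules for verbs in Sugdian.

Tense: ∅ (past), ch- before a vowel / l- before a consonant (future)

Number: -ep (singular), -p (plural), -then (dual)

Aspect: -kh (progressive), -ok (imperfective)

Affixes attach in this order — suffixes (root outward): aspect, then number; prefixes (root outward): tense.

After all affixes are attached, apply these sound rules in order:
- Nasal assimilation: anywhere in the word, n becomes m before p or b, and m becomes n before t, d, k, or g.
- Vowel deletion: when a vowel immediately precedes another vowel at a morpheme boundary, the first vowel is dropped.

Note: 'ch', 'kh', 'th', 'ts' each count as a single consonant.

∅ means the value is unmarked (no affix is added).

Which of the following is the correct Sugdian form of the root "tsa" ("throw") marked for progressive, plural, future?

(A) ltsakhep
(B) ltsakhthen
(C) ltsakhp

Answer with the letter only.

C

Attach aspect progressive -kh → tsakh.
Attach tense future l- (before consonant 'ts') → ltsakh.
Attach number plural -p → ltsakhp.
Nasal assimilation: no change.
Vowel deletion: no change.
So the correct form is ltsakhp, option (C).
(A) ltsakhep is wrong: it uses singular instead of plural for number.
(B) ltsakhthen is wrong: it uses dual instead of plural for number.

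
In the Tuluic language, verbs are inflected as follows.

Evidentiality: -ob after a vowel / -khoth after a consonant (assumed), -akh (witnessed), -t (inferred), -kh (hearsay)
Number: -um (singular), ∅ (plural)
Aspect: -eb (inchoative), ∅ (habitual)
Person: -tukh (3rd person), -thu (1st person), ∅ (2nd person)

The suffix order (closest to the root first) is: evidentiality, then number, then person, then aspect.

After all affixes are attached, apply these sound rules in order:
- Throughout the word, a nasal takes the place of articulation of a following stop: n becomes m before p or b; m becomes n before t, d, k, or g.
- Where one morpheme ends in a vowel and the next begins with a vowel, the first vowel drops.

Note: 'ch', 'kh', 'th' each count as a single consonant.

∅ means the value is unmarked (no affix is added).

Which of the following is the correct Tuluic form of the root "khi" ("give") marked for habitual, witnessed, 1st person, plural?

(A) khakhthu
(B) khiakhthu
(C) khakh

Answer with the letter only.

Attach evidentiality witnessed -akh → khiakh.
number = plural: zero marking, form stays khiakh.
Attach person 1st person -thu → khiakhthu.
aspect = habitual: zero marking, form stays khiakhthu.
Nasal assimilation: no change.
Apply vowel deletion: khiakhthu → khakhthu.
So the correct form is khakhthu, option (A).
(B) khiakhthu is wrong: it fails to apply the sound rule(s).
(C) khakh is wrong: it uses 2nd person instead of 1st person for person.

A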